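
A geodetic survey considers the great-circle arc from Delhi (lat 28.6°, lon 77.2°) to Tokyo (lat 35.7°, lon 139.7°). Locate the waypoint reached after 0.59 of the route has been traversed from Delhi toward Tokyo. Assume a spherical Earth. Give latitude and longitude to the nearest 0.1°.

≈ lat 36.9°, lon 112.9°

From cos δ = sin φ₁ sin φ₂ + cos φ₁ cos φ₂ cos Δλ, the central angle is δ ≈ 0.917 rad (52.5°).
Interpolate at f = 0.59 with slerp weights a = sin((1−f)δ)/sin δ ≈ 0.463, b = sin(fδ)/sin δ ≈ 0.649.
p = a·p₁ + b·p₂ ≈ (-0.312, 0.737, 0.600); φ = arcsin(p_z) ≈ 36.87°, λ = atan2(p_y, p_x) ≈ 112.94°.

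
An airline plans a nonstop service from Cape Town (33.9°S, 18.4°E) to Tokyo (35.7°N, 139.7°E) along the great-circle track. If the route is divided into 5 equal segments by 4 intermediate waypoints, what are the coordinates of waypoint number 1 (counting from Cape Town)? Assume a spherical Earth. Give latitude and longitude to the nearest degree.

≈ 22°S, 45°E

Write both endpoints as unit vectors p₁, p₂ with components (cos φ cos λ, cos φ sin λ, sin φ).
The central angle between the endpoints is δ = arccos(p₁·p₂) ≈ 2.313 rad (132.5°).
Interpolate at f = 1/5 with slerp weights a = sin((1−f)δ)/sin δ ≈ 1.304, b = sin(fδ)/sin δ ≈ 0.605.
p = a·p₁ + b·p₂ ≈ (0.652, 0.660, -0.374); φ = arcsin(p_z) ≈ -21.96°, λ = atan2(p_y, p_x) ≈ 45.33°.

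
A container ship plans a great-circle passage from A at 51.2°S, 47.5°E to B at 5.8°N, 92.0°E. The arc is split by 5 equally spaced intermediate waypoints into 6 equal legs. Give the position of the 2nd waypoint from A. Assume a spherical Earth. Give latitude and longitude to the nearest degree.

≈ 34°S, 68°E

Write both endpoints as unit vectors p₁, p₂ with components (cos φ cos λ, cos φ sin λ, sin φ).
The central angle between the endpoints is δ = arccos(p₁·p₂) ≈ 1.196 rad (68.5°).
Interpolate at f = 2/6 with slerp weights a = sin((1−f)δ)/sin δ ≈ 0.769, b = sin(fδ)/sin δ ≈ 0.417.
p = a·p₁ + b·p₂ ≈ (0.311, 0.770, -0.557); φ = arcsin(p_z) ≈ -33.85°, λ = atan2(p_y, p_x) ≈ 68.01°.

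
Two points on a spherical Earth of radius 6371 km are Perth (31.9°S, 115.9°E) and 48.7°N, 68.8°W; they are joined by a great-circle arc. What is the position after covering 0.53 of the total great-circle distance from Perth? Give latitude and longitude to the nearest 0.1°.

≈ 53.0°N, 133.6°E

From cos δ = sin φ₁ sin φ₂ + cos φ₁ cos φ₂ cos Δλ, the central angle is δ ≈ 2.842 rad (162.8°).
Interpolate at f = 0.53 with slerp weights a = sin((1−f)δ)/sin δ ≈ 3.294, b = sin(fδ)/sin δ ≈ 3.380.
p = a·p₁ + b·p₂ ≈ (-0.415, 0.436, 0.799); φ = arcsin(p_z) ≈ 53.01°, λ = atan2(p_y, p_x) ≈ 133.59°.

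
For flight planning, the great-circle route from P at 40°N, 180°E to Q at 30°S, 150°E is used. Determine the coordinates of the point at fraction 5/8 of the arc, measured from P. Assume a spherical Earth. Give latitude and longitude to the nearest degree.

≈ 4°S, 161°E

Convert each endpoint to a unit vector on the sphere (x = cos φ cos λ, y = cos φ sin λ, z = sin φ).
The central angle between the endpoints is δ = arccos(p₁·p₂) ≈ 1.315 rad (75.3°).
Interpolate at f = 5/8 with slerp weights a = sin((1−f)δ)/sin δ ≈ 0.489, b = sin(fδ)/sin δ ≈ 0.757.
p = a·p₁ + b·p₂ ≈ (-0.943, 0.328, -0.064); φ = arcsin(p_z) ≈ -3.67°, λ = atan2(p_y, p_x) ≈ 160.82°.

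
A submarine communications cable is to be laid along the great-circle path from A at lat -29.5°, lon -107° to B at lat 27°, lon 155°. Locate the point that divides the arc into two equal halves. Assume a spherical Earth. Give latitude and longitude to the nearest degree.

From cos δ = sin φ₁ sin φ₂ + cos φ₁ cos φ₂ cos Δλ, the central angle is δ ≈ 1.909 rad (109.4°).
Interpolate at f = 1/2 with slerp weights a = sin((1−f)δ)/sin δ ≈ 0.865, b = sin(fδ)/sin δ ≈ 0.865.
p = a·p₁ + b·p₂ ≈ (-0.918, -0.394, -0.033); φ = arcsin(p_z) ≈ -1.90°, λ = atan2(p_y, p_x) ≈ -156.77°.

≈ lat -2°, lon -157°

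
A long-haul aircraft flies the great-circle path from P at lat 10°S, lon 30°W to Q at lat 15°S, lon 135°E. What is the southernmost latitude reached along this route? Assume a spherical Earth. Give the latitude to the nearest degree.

≈ 60°S

The great circle lies in the plane with unit normal n̂ = (p₁ × p₂)/|p₁ × p₂|.
Here n̂_z ≈ +0.506; the vertex latitude is φ_max = arccos|n̂_z| ≈ 59.6°.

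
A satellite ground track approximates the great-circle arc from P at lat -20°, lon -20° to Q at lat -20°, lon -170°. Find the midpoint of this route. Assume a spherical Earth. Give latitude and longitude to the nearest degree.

From cos δ = sin φ₁ sin φ₂ + cos φ₁ cos φ₂ cos Δλ, the central angle is δ ≈ 2.275 rad (130.4°).
Interpolate at f = 1/2 with slerp weights a = sin((1−f)δ)/sin δ ≈ 1.191, b = sin(fδ)/sin δ ≈ 1.191.
p = a·p₁ + b·p₂ ≈ (-0.051, -0.577, -0.815); φ = arcsin(p_z) ≈ -54.58°, λ = atan2(p_y, p_x) ≈ -95.00°.

≈ lat -55°, lon -95°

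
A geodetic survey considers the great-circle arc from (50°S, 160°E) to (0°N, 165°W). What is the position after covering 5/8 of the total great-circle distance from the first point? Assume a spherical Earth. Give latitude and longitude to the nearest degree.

≈ (20°S, 175°W)

Convert each endpoint to a unit vector on the sphere (x = cos φ cos λ, y = cos φ sin λ, z = sin φ).
The central angle between the endpoints is δ = arccos(p₁·p₂) ≈ 1.016 rad (58.2°).
Interpolate at f = 5/8 with slerp weights a = sin((1−f)δ)/sin δ ≈ 0.438, b = sin(fδ)/sin δ ≈ 0.698.
p = a·p₁ + b·p₂ ≈ (-0.938, -0.084, -0.335); φ = arcsin(p_z) ≈ -19.58°, λ = atan2(p_y, p_x) ≈ -174.86°.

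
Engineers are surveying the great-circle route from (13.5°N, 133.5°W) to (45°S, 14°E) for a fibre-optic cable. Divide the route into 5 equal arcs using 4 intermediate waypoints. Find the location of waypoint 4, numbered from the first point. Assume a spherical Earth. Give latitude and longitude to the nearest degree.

≈ (56°S, 27°W)

The haversine formula gives a central angle δ ≈ 2.411 rad (138.2°) between the endpoints.
Interpolate at f = 4/5 with slerp weights a = sin((1−f)δ)/sin δ ≈ 0.695, b = sin(fδ)/sin δ ≈ 1.404.
p = a·p₁ + b·p₂ ≈ (0.498, -0.250, -0.830); φ = arcsin(p_z) ≈ -56.14°, λ = atan2(p_y, p_x) ≈ -26.68°.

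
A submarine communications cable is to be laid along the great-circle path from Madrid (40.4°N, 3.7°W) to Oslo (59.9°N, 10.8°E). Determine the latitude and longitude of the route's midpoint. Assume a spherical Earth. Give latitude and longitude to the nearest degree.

The haversine formula gives a central angle δ ≈ 0.375 rad (21.5°) between the endpoints.
Interpolate at f = 1/2 with slerp weights a = sin((1−f)δ)/sin δ ≈ 0.509, b = sin(fδ)/sin δ ≈ 0.509.
p = a·p₁ + b·p₂ ≈ (0.637, 0.023, 0.770); φ = arcsin(p_z) ≈ 50.37°, λ = atan2(p_y, p_x) ≈ 2.05°.

≈ (50°N, 2°E)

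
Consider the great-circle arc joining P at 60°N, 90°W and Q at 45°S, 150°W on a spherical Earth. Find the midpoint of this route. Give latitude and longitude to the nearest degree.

From cos δ = sin φ₁ sin φ₂ + cos φ₁ cos φ₂ cos Δλ, the central angle is δ ≈ 2.021 rad (115.8°).
Interpolate at f = 1/2 with slerp weights a = sin((1−f)δ)/sin δ ≈ 0.941, b = sin(fδ)/sin δ ≈ 0.941.
p = a·p₁ + b·p₂ ≈ (-0.576, -0.803, 0.150); φ = arcsin(p_z) ≈ 8.60°, λ = atan2(p_y, p_x) ≈ -125.66°.

≈ 9°N, 126°W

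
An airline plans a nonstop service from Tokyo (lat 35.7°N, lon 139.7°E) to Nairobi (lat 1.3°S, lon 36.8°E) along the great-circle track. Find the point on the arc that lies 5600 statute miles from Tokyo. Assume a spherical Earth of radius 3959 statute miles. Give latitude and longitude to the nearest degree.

≈ lat 11°N, lon 53°E

Write both endpoints as unit vectors p₁, p₂ with components (cos φ cos λ, cos φ sin λ, sin φ).
The central angle between the endpoints is δ = arccos(p₁·p₂) ≈ 1.767 rad (101.2°). The total great-circle distance is δ·R ≈ 1.767 × 3959 ≈ 6994 mi, so the target fraction is f = 5600/6994 ≈ 0.801.
Interpolate at f ≈ 0.801 with slerp weights a = sin((1−f)δ)/sin δ ≈ 0.352, b = sin(fδ)/sin δ ≈ 1.007.
p = a·p₁ + b·p₂ ≈ (0.588, 0.788, 0.182); φ = arcsin(p_z) ≈ 10.50°, λ = atan2(p_y, p_x) ≈ 53.24°.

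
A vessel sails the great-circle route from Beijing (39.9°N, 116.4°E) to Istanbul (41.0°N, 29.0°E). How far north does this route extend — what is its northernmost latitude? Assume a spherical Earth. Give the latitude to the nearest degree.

The great circle lies in the plane with unit normal n̂ = (p₁ × p₂)/|p₁ × p₂|.
Here n̂_z ≈ -0.647; the vertex latitude is φ_max = arccos|n̂_z| ≈ 49.7°.
Check via Clairaut: cos φ_max = |cos φ₁| · sin C = cos(39.9°)·sin(57.4°) ≈ 0.647, again giving ≈ 49.7°.

≈ 50°N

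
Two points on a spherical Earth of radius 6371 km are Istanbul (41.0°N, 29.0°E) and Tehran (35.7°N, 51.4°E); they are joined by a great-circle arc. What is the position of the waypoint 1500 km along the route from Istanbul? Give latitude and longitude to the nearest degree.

≈ (37°N, 46°E)

From cos δ = sin φ₁ sin φ₂ + cos φ₁ cos φ₂ cos Δλ, the central angle is δ ≈ 0.319 rad (18.3°). The total great-circle distance is δ·R ≈ 0.319 × 6371 ≈ 2034 km, so the target fraction is f = 1500/2034 ≈ 0.738.
Interpolate at f ≈ 0.738 with slerp weights a = sin((1−f)δ)/sin δ ≈ 0.267, b = sin(fδ)/sin δ ≈ 0.743.
p = a·p₁ + b·p₂ ≈ (0.553, 0.569, 0.609); φ = arcsin(p_z) ≈ 37.50°, λ = atan2(p_y, p_x) ≈ 45.85°.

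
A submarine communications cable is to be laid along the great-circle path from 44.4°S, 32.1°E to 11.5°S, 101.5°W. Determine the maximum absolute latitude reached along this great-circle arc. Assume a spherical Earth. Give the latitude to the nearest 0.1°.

The great circle lies in the plane with unit normal n̂ = (p₁ × p₂)/|p₁ × p₂|.
Here n̂_z ≈ -0.540; the vertex latitude is φ_max = arccos|n̂_z| ≈ 57.3°.
Check via Clairaut: cos φ_max = |cos φ₁| · sin C = cos(44.4°)·sin(130.9°) ≈ 0.540, again giving ≈ 57.3°.

≈ 57.3°S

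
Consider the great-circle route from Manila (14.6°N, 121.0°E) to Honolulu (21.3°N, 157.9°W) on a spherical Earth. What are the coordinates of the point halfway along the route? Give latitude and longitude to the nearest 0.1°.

Write both endpoints as unit vectors p₁, p₂ with components (cos φ cos λ, cos φ sin λ, sin φ).
The central angle between the endpoints is δ = arccos(p₁·p₂) ≈ 1.338 rad (76.6°).
Interpolate at f = 1/2 with slerp weights a = sin((1−f)δ)/sin δ ≈ 0.637, b = sin(fδ)/sin δ ≈ 0.637.
p = a·p₁ + b·p₂ ≈ (-0.868, 0.305, 0.392); φ = arcsin(p_z) ≈ 23.09°, λ = atan2(p_y, p_x) ≈ 160.62°.

≈ (23.1°N, 160.6°E)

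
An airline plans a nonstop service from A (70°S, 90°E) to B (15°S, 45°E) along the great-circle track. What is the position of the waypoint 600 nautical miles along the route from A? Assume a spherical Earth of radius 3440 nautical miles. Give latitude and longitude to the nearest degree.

≈ (63°S, 73°E)

Convert each endpoint to a unit vector on the sphere (x = cos φ cos λ, y = cos φ sin λ, z = sin φ).
The central angle between the endpoints is δ = arccos(p₁·p₂) ≈ 1.074 rad (61.5°). The total great-circle distance is δ·R ≈ 1.074 × 3440 ≈ 3694 nmi, so the target fraction is f = 600/3694 ≈ 0.162.
Interpolate at f ≈ 0.162 with slerp weights a = sin((1−f)δ)/sin δ ≈ 0.891, b = sin(fδ)/sin δ ≈ 0.197.
p = a·p₁ + b·p₂ ≈ (0.135, 0.439, -0.888); φ = arcsin(p_z) ≈ -62.63°, λ = atan2(p_y, p_x) ≈ 72.94°.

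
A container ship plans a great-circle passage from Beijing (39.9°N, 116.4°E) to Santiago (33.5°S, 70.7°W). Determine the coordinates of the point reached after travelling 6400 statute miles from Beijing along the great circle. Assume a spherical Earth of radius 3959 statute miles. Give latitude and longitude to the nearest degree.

≈ 32°N, 118°W

Write both endpoints as unit vectors p₁, p₂ with components (cos φ cos λ, cos φ sin λ, sin φ).
The central angle between the endpoints is δ = arccos(p₁·p₂) ≈ 2.992 rad (171.4°). The total great-circle distance is δ·R ≈ 2.992 × 3959 ≈ 11846 mi, so the target fraction is f = 6400/11846 ≈ 0.540.
Interpolate at f ≈ 0.540 with slerp weights a = sin((1−f)δ)/sin δ ≈ 6.591, b = sin(fδ)/sin δ ≈ 6.712.
p = a·p₁ + b·p₂ ≈ (-0.399, -0.753, 0.524); φ = arcsin(p_z) ≈ 31.57°, λ = atan2(p_y, p_x) ≈ -117.89°.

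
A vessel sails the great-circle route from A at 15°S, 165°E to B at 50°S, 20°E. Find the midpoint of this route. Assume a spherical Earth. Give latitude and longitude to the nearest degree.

≈ 61°S, 125°E

From cos δ = sin φ₁ sin φ₂ + cos φ₁ cos φ₂ cos Δλ, the central angle is δ ≈ 1.886 rad (108.1°).
Interpolate at f = 1/2 with slerp weights a = sin((1−f)δ)/sin δ ≈ 0.851, b = sin(fδ)/sin δ ≈ 0.851.
p = a·p₁ + b·p₂ ≈ (-0.280, 0.400, -0.873); φ = arcsin(p_z) ≈ -60.77°, λ = atan2(p_y, p_x) ≈ 125.00°.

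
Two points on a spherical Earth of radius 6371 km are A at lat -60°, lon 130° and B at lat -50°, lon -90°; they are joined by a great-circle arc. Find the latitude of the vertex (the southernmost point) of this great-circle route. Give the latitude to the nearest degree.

The great circle lies in the plane with unit normal n̂ = (p₁ × p₂)/|p₁ × p₂|.
Here n̂_z ≈ +0.227; the vertex latitude is φ_max = arccos|n̂_z| ≈ 76.9°.
Check via Clairaut: cos φ_max = |cos φ₁| · sin C = cos(60.0°)·sin(153.0°) ≈ 0.227, again giving ≈ 76.9°.

≈ -77°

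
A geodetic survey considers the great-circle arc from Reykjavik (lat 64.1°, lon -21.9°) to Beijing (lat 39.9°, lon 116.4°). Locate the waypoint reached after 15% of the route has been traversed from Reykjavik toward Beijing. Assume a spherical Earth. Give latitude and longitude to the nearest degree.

Write both endpoints as unit vectors p₁, p₂ with components (cos φ cos λ, cos φ sin λ, sin φ).
The central angle between the endpoints is δ = arccos(p₁·p₂) ≈ 1.238 rad (70.9°).
Interpolate at f = 0.15 with slerp weights a = sin((1−f)δ)/sin δ ≈ 0.919, b = sin(fδ)/sin δ ≈ 0.195.
p = a·p₁ + b·p₂ ≈ (0.306, -0.015, 0.952); φ = arcsin(p_z) ≈ 72.17°, λ = atan2(p_y, p_x) ≈ -2.90°.

≈ lat 72°, lon -3°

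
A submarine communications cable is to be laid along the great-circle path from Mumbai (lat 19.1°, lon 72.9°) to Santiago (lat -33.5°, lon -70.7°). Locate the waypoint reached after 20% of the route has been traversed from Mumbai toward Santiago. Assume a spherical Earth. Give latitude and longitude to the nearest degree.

≈ lat 3°, lon 48°

Write both endpoints as unit vectors p₁, p₂ with components (cos φ cos λ, cos φ sin λ, sin φ).
The central angle between the endpoints is δ = arccos(p₁·p₂) ≈ 2.523 rad (144.6°).
Interpolate at f = 0.20 with slerp weights a = sin((1−f)δ)/sin δ ≈ 1.555, b = sin(fδ)/sin δ ≈ 0.834.
p = a·p₁ + b·p₂ ≈ (0.662, 0.748, 0.048); φ = arcsin(p_z) ≈ 2.78°, λ = atan2(p_y, p_x) ≈ 48.49°.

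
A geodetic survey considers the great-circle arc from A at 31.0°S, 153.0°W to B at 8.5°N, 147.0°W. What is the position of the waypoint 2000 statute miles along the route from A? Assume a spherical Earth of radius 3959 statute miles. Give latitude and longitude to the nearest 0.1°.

The haversine formula gives a central angle δ ≈ 0.697 rad (39.9°) between the endpoints. The total great-circle distance is δ·R ≈ 0.697 × 3959 ≈ 2758 mi, so the target fraction is f = 2000/2758 ≈ 0.725.
Interpolate at f ≈ 0.725 with slerp weights a = sin((1−f)δ)/sin δ ≈ 0.297, b = sin(fδ)/sin δ ≈ 0.754.
p = a·p₁ + b·p₂ ≈ (-0.852, -0.522, -0.041); φ = arcsin(p_z) ≈ -2.37°, λ = atan2(p_y, p_x) ≈ -148.52°.

≈ 2.4°S, 148.5°W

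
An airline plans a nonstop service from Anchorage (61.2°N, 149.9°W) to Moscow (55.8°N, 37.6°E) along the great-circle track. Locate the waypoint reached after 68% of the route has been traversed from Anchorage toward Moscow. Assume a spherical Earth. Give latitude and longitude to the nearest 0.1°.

≈ 75.8°N, 43.3°E

The haversine formula gives a central angle δ ≈ 1.097 rad (62.9°) between the endpoints.
Interpolate at f = 0.68 with slerp weights a = sin((1−f)δ)/sin δ ≈ 0.386, b = sin(fδ)/sin δ ≈ 0.763.
p = a·p₁ + b·p₂ ≈ (0.179, 0.168, 0.969); φ = arcsin(p_z) ≈ 75.80°, λ = atan2(p_y, p_x) ≈ 43.28°.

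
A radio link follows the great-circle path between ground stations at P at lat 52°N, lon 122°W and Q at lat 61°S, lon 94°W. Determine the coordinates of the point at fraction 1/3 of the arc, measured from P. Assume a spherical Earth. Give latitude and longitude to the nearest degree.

≈ lat 14°N, lon 113°W

Convert each endpoint to a unit vector on the sphere (x = cos φ cos λ, y = cos φ sin λ, z = sin φ).
The central angle between the endpoints is δ = arccos(p₁·p₂) ≈ 2.010 rad (115.2°).
Interpolate at f = 1/3 with slerp weights a = sin((1−f)δ)/sin δ ≈ 1.076, b = sin(fδ)/sin δ ≈ 0.686.
p = a·p₁ + b·p₂ ≈ (-0.374, -0.894, 0.247); φ = arcsin(p_z) ≈ 14.33°, λ = atan2(p_y, p_x) ≈ -112.72°.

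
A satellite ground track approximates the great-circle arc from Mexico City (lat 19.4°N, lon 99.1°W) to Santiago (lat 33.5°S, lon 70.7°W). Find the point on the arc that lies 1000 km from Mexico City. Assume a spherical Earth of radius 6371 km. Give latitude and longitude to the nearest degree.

Write both endpoints as unit vectors p₁, p₂ with components (cos φ cos λ, cos φ sin λ, sin φ).
The central angle between the endpoints is δ = arccos(p₁·p₂) ≈ 1.037 rad (59.4°). The total great-circle distance is δ·R ≈ 1.037 × 6371 ≈ 6609 km, so the target fraction is f = 1000/6609 ≈ 0.151.
Interpolate at f ≈ 0.151 with slerp weights a = sin((1−f)δ)/sin δ ≈ 0.895, b = sin(fδ)/sin δ ≈ 0.182.
p = a·p₁ + b·p₂ ≈ (-0.084, -0.977, 0.197); φ = arcsin(p_z) ≈ 11.37°, λ = atan2(p_y, p_x) ≈ -94.89°.

≈ lat 11°N, lon 95°W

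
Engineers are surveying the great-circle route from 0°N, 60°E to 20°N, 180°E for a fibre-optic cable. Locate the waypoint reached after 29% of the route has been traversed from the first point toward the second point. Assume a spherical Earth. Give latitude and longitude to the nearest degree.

Write both endpoints as unit vectors p₁, p₂ with components (cos φ cos λ, cos φ sin λ, sin φ).
The central angle between the endpoints is δ = arccos(p₁·p₂) ≈ 2.060 rad (118.0°).
Interpolate at f = 0.29 with slerp weights a = sin((1−f)δ)/sin δ ≈ 1.126, b = sin(fδ)/sin δ ≈ 0.637.
p = a·p₁ + b·p₂ ≈ (-0.036, 0.975, 0.218); φ = arcsin(p_z) ≈ 12.59°, λ = atan2(p_y, p_x) ≈ 92.09°.

≈ 13°N, 92°E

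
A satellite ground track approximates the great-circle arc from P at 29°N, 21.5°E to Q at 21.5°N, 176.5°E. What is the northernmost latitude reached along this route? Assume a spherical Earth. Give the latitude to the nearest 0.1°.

≈ 65.5°N

The great circle lies in the plane with unit normal n̂ = (p₁ × p₂)/|p₁ × p₂|.
Here n̂_z ≈ +0.415; the vertex latitude is φ_max = arccos|n̂_z| ≈ 65.5°.
Check via Clairaut: cos φ_max = |cos φ₁| · sin C = cos(29.0°)·sin(28.3°) ≈ 0.415, again giving ≈ 65.5°.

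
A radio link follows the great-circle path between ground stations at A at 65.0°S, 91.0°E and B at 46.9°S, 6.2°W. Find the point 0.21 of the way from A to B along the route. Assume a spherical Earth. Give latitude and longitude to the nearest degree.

≈ 68°S, 65°E

From cos δ = sin φ₁ sin φ₂ + cos φ₁ cos φ₂ cos Δλ, the central angle is δ ≈ 0.895 rad (51.3°).
Interpolate at f = 0.21 with slerp weights a = sin((1−f)δ)/sin δ ≈ 0.833, b = sin(fδ)/sin δ ≈ 0.239.
p = a·p₁ + b·p₂ ≈ (0.157, 0.334, -0.929); φ = arcsin(p_z) ≈ -68.35°, λ = atan2(p_y, p_x) ≈ 64.90°.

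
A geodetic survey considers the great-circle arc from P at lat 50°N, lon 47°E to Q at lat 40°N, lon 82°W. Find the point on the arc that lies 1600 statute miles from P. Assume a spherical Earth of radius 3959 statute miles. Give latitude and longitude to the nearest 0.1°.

≈ lat 64.9°N, lon 12.9°E

Write both endpoints as unit vectors p₁, p₂ with components (cos φ cos λ, cos φ sin λ, sin φ).
The central angle between the endpoints is δ = arccos(p₁·p₂) ≈ 1.387 rad (79.5°). The total great-circle distance is δ·R ≈ 1.387 × 3959 ≈ 5492 mi, so the target fraction is f = 1600/5492 ≈ 0.291.
Interpolate at f ≈ 0.291 with slerp weights a = sin((1−f)δ)/sin δ ≈ 0.846, b = sin(fδ)/sin δ ≈ 0.400.
p = a·p₁ + b·p₂ ≈ (0.414, 0.095, 0.905); φ = arcsin(p_z) ≈ 64.89°, λ = atan2(p_y, p_x) ≈ 12.87°.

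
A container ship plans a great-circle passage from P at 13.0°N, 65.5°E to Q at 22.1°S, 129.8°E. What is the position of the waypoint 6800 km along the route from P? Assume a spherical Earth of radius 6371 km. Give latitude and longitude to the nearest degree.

≈ 18°S, 119°E

Convert each endpoint to a unit vector on the sphere (x = cos φ cos λ, y = cos φ sin λ, z = sin φ).
The central angle between the endpoints is δ = arccos(p₁·p₂) ≈ 1.259 rad (72.1°). The total great-circle distance is δ·R ≈ 1.259 × 6371 ≈ 8020 km, so the target fraction is f = 6800/8020 ≈ 0.848.
Interpolate at f ≈ 0.848 with slerp weights a = sin((1−f)δ)/sin δ ≈ 0.200, b = sin(fδ)/sin δ ≈ 0.920.
p = a·p₁ + b·p₂ ≈ (-0.465, 0.832, -0.301); φ = arcsin(p_z) ≈ -17.53°, λ = atan2(p_y, p_x) ≈ 119.19°.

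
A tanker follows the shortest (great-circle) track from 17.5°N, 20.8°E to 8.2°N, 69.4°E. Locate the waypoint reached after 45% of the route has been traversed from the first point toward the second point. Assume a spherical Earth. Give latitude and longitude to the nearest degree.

Convert each endpoint to a unit vector on the sphere (x = cos φ cos λ, y = cos φ sin λ, z = sin φ).
The central angle between the endpoints is δ = arccos(p₁·p₂) ≈ 0.840 rad (48.2°).
Interpolate at f = 0.45 with slerp weights a = sin((1−f)δ)/sin δ ≈ 0.599, b = sin(fδ)/sin δ ≈ 0.496.
p = a·p₁ + b·p₂ ≈ (0.706, 0.662, 0.251); φ = arcsin(p_z) ≈ 14.52°, λ = atan2(p_y, p_x) ≈ 43.14°.

≈ 15°N, 43°E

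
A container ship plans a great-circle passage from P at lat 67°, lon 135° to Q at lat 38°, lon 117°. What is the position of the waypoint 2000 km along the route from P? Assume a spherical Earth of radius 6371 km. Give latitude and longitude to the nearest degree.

≈ lat 50°, lon 122°

Write both endpoints as unit vectors p₁, p₂ with components (cos φ cos λ, cos φ sin λ, sin φ).
The central angle between the endpoints is δ = arccos(p₁·p₂) ≈ 0.536 rad (30.7°). The total great-circle distance is δ·R ≈ 0.536 × 6371 ≈ 3417 km, so the target fraction is f = 2000/3417 ≈ 0.585.
Interpolate at f ≈ 0.585 with slerp weights a = sin((1−f)δ)/sin δ ≈ 0.432, b = sin(fδ)/sin δ ≈ 0.604.
p = a·p₁ + b·p₂ ≈ (-0.335, 0.544, 0.769); φ = arcsin(p_z) ≈ 50.30°, λ = atan2(p_y, p_x) ≈ 121.68°.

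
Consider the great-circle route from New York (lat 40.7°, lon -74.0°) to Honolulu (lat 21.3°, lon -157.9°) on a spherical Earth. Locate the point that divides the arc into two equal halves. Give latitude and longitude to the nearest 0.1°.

Write both endpoints as unit vectors p₁, p₂ with components (cos φ cos λ, cos φ sin λ, sin φ).
The central angle between the endpoints is δ = arccos(p₁·p₂) ≈ 1.254 rad (71.8°).
Interpolate at f = 1/2 with slerp weights a = sin((1−f)δ)/sin δ ≈ 0.617, b = sin(fδ)/sin δ ≈ 0.617.
p = a·p₁ + b·p₂ ≈ (-0.404, -0.666, 0.627); φ = arcsin(p_z) ≈ 38.82°, λ = atan2(p_y, p_x) ≈ -121.22°.

≈ lat 38.8°, lon -121.2°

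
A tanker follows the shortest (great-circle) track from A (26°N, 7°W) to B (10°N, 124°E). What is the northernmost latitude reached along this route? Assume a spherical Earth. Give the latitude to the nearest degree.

≈ 39°N

The great circle lies in the plane with unit normal n̂ = (p₁ × p₂)/|p₁ × p₂|.
Here n̂_z ≈ +0.774; the vertex latitude is φ_max = arccos|n̂_z| ≈ 39.3°.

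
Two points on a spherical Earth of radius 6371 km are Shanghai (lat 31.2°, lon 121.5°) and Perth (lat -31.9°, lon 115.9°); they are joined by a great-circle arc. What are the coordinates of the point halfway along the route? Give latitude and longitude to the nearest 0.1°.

Write both endpoints as unit vectors p₁, p₂ with components (cos φ cos λ, cos φ sin λ, sin φ).
The central angle between the endpoints is δ = arccos(p₁·p₂) ≈ 1.105 rad (63.3°).
Interpolate at f = 1/2 with slerp weights a = sin((1−f)δ)/sin δ ≈ 0.587, b = sin(fδ)/sin δ ≈ 0.587.
p = a·p₁ + b·p₂ ≈ (-0.480, 0.877, -0.006); φ = arcsin(p_z) ≈ -0.35°, λ = atan2(p_y, p_x) ≈ 118.71°.

≈ lat -0.4°, lon 118.7°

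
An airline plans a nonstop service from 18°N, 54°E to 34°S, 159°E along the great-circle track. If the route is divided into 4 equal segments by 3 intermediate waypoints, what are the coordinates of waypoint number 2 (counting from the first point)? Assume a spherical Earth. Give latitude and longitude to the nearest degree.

≈ 13°S, 101°E

The haversine formula gives a central angle δ ≈ 1.957 rad (112.1°) between the endpoints.
Interpolate at f = 2/4 with slerp weights a = sin((1−f)δ)/sin δ ≈ 0.896, b = sin(fδ)/sin δ ≈ 0.896.
p = a·p₁ + b·p₂ ≈ (-0.193, 0.955, -0.224); φ = arcsin(p_z) ≈ -12.95°, λ = atan2(p_y, p_x) ≈ 101.40°.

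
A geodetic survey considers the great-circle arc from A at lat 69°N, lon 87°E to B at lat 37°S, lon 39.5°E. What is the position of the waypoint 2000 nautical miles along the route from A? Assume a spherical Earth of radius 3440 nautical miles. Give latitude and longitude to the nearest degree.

≈ lat 39°N, lon 60°E

Write both endpoints as unit vectors p₁, p₂ with components (cos φ cos λ, cos φ sin λ, sin φ).
The central angle between the endpoints is δ = arccos(p₁·p₂) ≈ 1.948 rad (111.6°). The total great-circle distance is δ·R ≈ 1.948 × 3440 ≈ 6702 nmi, so the target fraction is f = 2000/6702 ≈ 0.298.
Interpolate at f ≈ 0.298 with slerp weights a = sin((1−f)δ)/sin δ ≈ 1.053, b = sin(fδ)/sin δ ≈ 0.591.
p = a·p₁ + b·p₂ ≈ (0.384, 0.677, 0.628); φ = arcsin(p_z) ≈ 38.89°, λ = atan2(p_y, p_x) ≈ 60.45°.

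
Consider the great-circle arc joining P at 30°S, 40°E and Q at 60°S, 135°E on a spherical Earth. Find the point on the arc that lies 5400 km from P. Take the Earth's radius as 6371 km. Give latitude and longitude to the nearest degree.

Write both endpoints as unit vectors p₁, p₂ with components (cos φ cos λ, cos φ sin λ, sin φ).
The central angle between the endpoints is δ = arccos(p₁·p₂) ≈ 1.164 rad (66.7°). The total great-circle distance is δ·R ≈ 1.164 × 6371 ≈ 7419 km, so the target fraction is f = 5400/7419 ≈ 0.728.
Interpolate at f ≈ 0.728 with slerp weights a = sin((1−f)δ)/sin δ ≈ 0.339, b = sin(fδ)/sin δ ≈ 0.816.
p = a·p₁ + b·p₂ ≈ (-0.064, 0.477, -0.876); φ = arcsin(p_z) ≈ -61.21°, λ = atan2(p_y, p_x) ≈ 97.58°.

≈ 61°S, 98°E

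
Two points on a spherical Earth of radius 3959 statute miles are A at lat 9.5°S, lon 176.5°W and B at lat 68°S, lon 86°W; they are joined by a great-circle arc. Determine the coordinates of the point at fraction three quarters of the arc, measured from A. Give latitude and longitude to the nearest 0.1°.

From cos δ = sin φ₁ sin φ₂ + cos φ₁ cos φ₂ cos Δλ, the central angle is δ ≈ 1.420 rad (81.4°).
Interpolate at f = 3/4 with slerp weights a = sin((1−f)δ)/sin δ ≈ 0.352, b = sin(fδ)/sin δ ≈ 0.885.
p = a·p₁ + b·p₂ ≈ (-0.323, -0.352, -0.879); φ = arcsin(p_z) ≈ -61.47°, λ = atan2(p_y, p_x) ≈ -132.56°.

≈ lat 61.5°S, lon 132.6°W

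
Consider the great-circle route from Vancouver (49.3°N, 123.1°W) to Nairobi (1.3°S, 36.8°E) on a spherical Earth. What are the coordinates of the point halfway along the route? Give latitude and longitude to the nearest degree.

Convert each endpoint to a unit vector on the sphere (x = cos φ cos λ, y = cos φ sin λ, z = sin φ).
The central angle between the endpoints is δ = arccos(p₁·p₂) ≈ 2.252 rad (129.0°).
Interpolate at f = 1/2 with slerp weights a = sin((1−f)δ)/sin δ ≈ 1.162, b = sin(fδ)/sin δ ≈ 1.162.
p = a·p₁ + b·p₂ ≈ (0.516, 0.061, 0.854); φ = arcsin(p_z) ≈ 58.68°, λ = atan2(p_y, p_x) ≈ 6.75°.

≈ 59°N, 7°E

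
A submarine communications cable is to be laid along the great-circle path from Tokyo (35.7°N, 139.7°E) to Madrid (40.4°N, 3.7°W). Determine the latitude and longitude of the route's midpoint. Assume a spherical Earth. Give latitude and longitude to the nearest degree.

From cos δ = sin φ₁ sin φ₂ + cos φ₁ cos φ₂ cos Δλ, the central angle is δ ≈ 1.689 rad (96.8°).
Interpolate at f = 1/2 with slerp weights a = sin((1−f)δ)/sin δ ≈ 0.753, b = sin(fδ)/sin δ ≈ 0.753.
p = a·p₁ + b·p₂ ≈ (0.106, 0.359, 0.927); φ = arcsin(p_z) ≈ 68.05°, λ = atan2(p_y, p_x) ≈ 73.55°.

≈ (68°N, 74°E)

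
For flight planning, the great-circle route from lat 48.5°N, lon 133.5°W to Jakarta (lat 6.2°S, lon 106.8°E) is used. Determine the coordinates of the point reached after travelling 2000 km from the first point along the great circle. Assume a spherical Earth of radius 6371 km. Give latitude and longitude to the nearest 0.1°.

From cos δ = sin φ₁ sin φ₂ + cos φ₁ cos φ₂ cos Δλ, the central angle is δ ≈ 1.990 rad (114.0°). The total great-circle distance is δ·R ≈ 1.990 × 6371 ≈ 12680 km, so the target fraction is f = 2000/12680 ≈ 0.158.
Interpolate at f ≈ 0.158 with slerp weights a = sin((1−f)δ)/sin δ ≈ 1.089, b = sin(fδ)/sin δ ≈ 0.338.
p = a·p₁ + b·p₂ ≈ (-0.594, -0.202, 0.779); φ = arcsin(p_z) ≈ 51.17°, λ = atan2(p_y, p_x) ≈ -161.25°.

≈ lat 51.2°N, lon 161.2°W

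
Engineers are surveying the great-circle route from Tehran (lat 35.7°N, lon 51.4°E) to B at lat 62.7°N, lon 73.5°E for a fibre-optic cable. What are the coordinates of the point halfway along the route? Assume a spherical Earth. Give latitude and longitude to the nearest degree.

≈ lat 50°N, lon 59°E

Write both endpoints as unit vectors p₁, p₂ with components (cos φ cos λ, cos φ sin λ, sin φ).
The central angle between the endpoints is δ = arccos(p₁·p₂) ≈ 0.528 rad (30.3°).
Interpolate at f = 1/2 with slerp weights a = sin((1−f)δ)/sin δ ≈ 0.518, b = sin(fδ)/sin δ ≈ 0.518.
p = a·p₁ + b·p₂ ≈ (0.330, 0.557, 0.763); φ = arcsin(p_z) ≈ 49.69°, λ = atan2(p_y, p_x) ≈ 59.34°.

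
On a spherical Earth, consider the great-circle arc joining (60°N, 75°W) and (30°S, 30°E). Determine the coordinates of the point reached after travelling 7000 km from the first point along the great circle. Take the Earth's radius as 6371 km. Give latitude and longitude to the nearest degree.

From cos δ = sin φ₁ sin φ₂ + cos φ₁ cos φ₂ cos Δλ, the central angle is δ ≈ 2.147 rad (123.0°). The total great-circle distance is δ·R ≈ 2.147 × 6371 ≈ 13680 km, so the target fraction is f = 7000/13680 ≈ 0.512.
Interpolate at f ≈ 0.512 with slerp weights a = sin((1−f)δ)/sin δ ≈ 1.034, b = sin(fδ)/sin δ ≈ 1.062.
p = a·p₁ + b·p₂ ≈ (0.931, -0.039, 0.364); φ = arcsin(p_z) ≈ 21.35°, λ = atan2(p_y, p_x) ≈ -2.42°.

≈ (21°N, 2°W)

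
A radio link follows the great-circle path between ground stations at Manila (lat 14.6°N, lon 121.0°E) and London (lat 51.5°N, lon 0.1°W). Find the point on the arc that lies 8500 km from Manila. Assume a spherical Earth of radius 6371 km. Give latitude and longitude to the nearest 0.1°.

The haversine formula gives a central angle δ ≈ 1.685 rad (96.5°) between the endpoints. The total great-circle distance is δ·R ≈ 1.685 × 6371 ≈ 10735 km, so the target fraction is f = 8500/10735 ≈ 0.792.
Interpolate at f ≈ 0.792 with slerp weights a = sin((1−f)δ)/sin δ ≈ 0.346, b = sin(fδ)/sin δ ≈ 0.979.
p = a·p₁ + b·p₂ ≈ (0.437, 0.286, 0.853); φ = arcsin(p_z) ≈ 58.54°, λ = atan2(p_y, p_x) ≈ 33.20°.

≈ lat 58.5°N, lon 33.2°E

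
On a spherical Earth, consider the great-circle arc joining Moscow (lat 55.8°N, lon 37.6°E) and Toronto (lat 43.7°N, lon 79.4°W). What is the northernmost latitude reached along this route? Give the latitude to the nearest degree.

≈ 67°N

The great circle lies in the plane with unit normal n̂ = (p₁ × p₂)/|p₁ × p₂|.
Here n̂_z ≈ -0.393; the vertex latitude is φ_max = arccos|n̂_z| ≈ 66.9°.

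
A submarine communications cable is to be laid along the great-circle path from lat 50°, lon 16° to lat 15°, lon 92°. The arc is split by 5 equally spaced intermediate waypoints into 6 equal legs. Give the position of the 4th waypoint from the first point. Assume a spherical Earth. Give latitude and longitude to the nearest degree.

≈ lat 31°, lon 74°

Convert each endpoint to a unit vector on the sphere (x = cos φ cos λ, y = cos φ sin λ, z = sin φ).
The central angle between the endpoints is δ = arccos(p₁·p₂) ≈ 1.215 rad (69.6°).
Interpolate at f = 4/6 with slerp weights a = sin((1−f)δ)/sin δ ≈ 0.420, b = sin(fδ)/sin δ ≈ 0.773.
p = a·p₁ + b·p₂ ≈ (0.234, 0.820, 0.522); φ = arcsin(p_z) ≈ 31.46°, λ = atan2(p_y, p_x) ≈ 74.10°.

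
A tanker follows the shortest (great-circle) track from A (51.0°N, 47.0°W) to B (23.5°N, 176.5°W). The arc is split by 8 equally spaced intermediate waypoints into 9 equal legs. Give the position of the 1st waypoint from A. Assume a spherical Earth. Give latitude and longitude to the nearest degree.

≈ (58°N, 61°W)

Convert each endpoint to a unit vector on the sphere (x = cos φ cos λ, y = cos φ sin λ, z = sin φ).
The central angle between the endpoints is δ = arccos(p₁·p₂) ≈ 1.628 rad (93.3°).
Interpolate at f = 1/9 with slerp weights a = sin((1−f)δ)/sin δ ≈ 0.994, b = sin(fδ)/sin δ ≈ 0.180.
p = a·p₁ + b·p₂ ≈ (0.262, -0.468, 0.844); φ = arcsin(p_z) ≈ 57.60°, λ = atan2(p_y, p_x) ≈ -60.77°.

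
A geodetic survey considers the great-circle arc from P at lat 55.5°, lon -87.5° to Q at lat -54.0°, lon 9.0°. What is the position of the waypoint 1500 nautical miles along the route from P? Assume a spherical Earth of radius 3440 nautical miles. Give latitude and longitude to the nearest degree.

Write both endpoints as unit vectors p₁, p₂ with components (cos φ cos λ, cos φ sin λ, sin φ).
The central angle between the endpoints is δ = arccos(p₁·p₂) ≈ 2.352 rad (134.8°). The total great-circle distance is δ·R ≈ 2.352 × 3440 ≈ 8092 nmi, so the target fraction is f = 1500/8092 ≈ 0.185.
Interpolate at f ≈ 0.185 with slerp weights a = sin((1−f)δ)/sin δ ≈ 1.326, b = sin(fδ)/sin δ ≈ 0.595.
p = a·p₁ + b·p₂ ≈ (0.378, -0.695, 0.611); φ = arcsin(p_z) ≈ 37.67°, λ = atan2(p_y, p_x) ≈ -61.46°.

≈ lat 38°, lon -61°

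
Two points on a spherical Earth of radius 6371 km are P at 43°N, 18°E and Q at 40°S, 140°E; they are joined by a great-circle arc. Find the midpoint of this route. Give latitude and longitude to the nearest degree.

Write both endpoints as unit vectors p₁, p₂ with components (cos φ cos λ, cos φ sin λ, sin φ).
The central angle between the endpoints is δ = arccos(p₁·p₂) ≈ 2.397 rad (137.3°).
Interpolate at f = 1/2 with slerp weights a = sin((1−f)δ)/sin δ ≈ 1.374, b = sin(fδ)/sin δ ≈ 1.374.
p = a·p₁ + b·p₂ ≈ (0.149, 0.987, 0.054); φ = arcsin(p_z) ≈ 3.09°, λ = atan2(p_y, p_x) ≈ 81.39°.

≈ 3°N, 81°E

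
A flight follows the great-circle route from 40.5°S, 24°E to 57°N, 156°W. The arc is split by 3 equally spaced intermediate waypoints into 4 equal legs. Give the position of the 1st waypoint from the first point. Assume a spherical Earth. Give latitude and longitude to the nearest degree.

≈ 0°N, 24°E

Write both endpoints as unit vectors p₁, p₂ with components (cos φ cos λ, cos φ sin λ, sin φ).
The central angle between the endpoints is δ = arccos(p₁·p₂) ≈ 2.854 rad (163.5°).
Interpolate at f = 1/4 with slerp weights a = sin((1−f)δ)/sin δ ≈ 2.965, b = sin(fδ)/sin δ ≈ 2.304.
p = a·p₁ + b·p₂ ≈ (0.914, 0.407, 0.007); φ = arcsin(p_z) ≈ 0.38°, λ = atan2(p_y, p_x) ≈ 24.00°.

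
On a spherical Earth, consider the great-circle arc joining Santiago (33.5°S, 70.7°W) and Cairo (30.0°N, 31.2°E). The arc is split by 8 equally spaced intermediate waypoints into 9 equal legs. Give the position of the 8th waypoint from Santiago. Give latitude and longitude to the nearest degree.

Write both endpoints as unit vectors p₁, p₂ with components (cos φ cos λ, cos φ sin λ, sin φ).
The central angle between the endpoints is δ = arccos(p₁·p₂) ≈ 2.010 rad (115.1°).
Interpolate at f = 8/9 with slerp weights a = sin((1−f)δ)/sin δ ≈ 0.245, b = sin(fδ)/sin δ ≈ 1.079.
p = a·p₁ + b·p₂ ≈ (0.867, 0.292, 0.405); φ = arcsin(p_z) ≈ 23.86°, λ = atan2(p_y, p_x) ≈ 18.59°.

≈ 24°N, 19°E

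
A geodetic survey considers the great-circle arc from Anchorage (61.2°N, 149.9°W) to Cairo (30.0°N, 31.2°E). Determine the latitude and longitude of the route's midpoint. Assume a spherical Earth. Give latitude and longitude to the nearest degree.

The haversine formula gives a central angle δ ≈ 1.550 rad (88.8°) between the endpoints.
Interpolate at f = 1/2 with slerp weights a = sin((1−f)δ)/sin δ ≈ 0.700, b = sin(fδ)/sin δ ≈ 0.700.
p = a·p₁ + b·p₂ ≈ (0.227, 0.145, 0.963); φ = arcsin(p_z) ≈ 74.39°, λ = atan2(p_y, p_x) ≈ 32.58°.

≈ 74°N, 33°E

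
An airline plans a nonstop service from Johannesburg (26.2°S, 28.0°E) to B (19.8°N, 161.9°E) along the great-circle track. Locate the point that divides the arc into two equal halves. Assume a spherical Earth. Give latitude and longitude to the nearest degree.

≈ (8°S, 98°E)

Write both endpoints as unit vectors p₁, p₂ with components (cos φ cos λ, cos φ sin λ, sin φ).
The central angle between the endpoints is δ = arccos(p₁·p₂) ≈ 2.396 rad (137.3°).
Interpolate at f = 1/2 with slerp weights a = sin((1−f)δ)/sin δ ≈ 1.373, b = sin(fδ)/sin δ ≈ 1.373.
p = a·p₁ + b·p₂ ≈ (-0.140, 0.980, -0.141); φ = arcsin(p_z) ≈ -8.11°, λ = atan2(p_y, p_x) ≈ 98.14°.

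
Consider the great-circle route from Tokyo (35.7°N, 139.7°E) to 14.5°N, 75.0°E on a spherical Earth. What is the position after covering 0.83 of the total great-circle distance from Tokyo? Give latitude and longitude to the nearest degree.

Convert each endpoint to a unit vector on the sphere (x = cos φ cos λ, y = cos φ sin λ, z = sin φ).
The central angle between the endpoints is δ = arccos(p₁·p₂) ≈ 1.068 rad (61.2°).
Interpolate at f = 0.83 with slerp weights a = sin((1−f)δ)/sin δ ≈ 0.206, b = sin(fδ)/sin δ ≈ 0.884.
p = a·p₁ + b·p₂ ≈ (0.094, 0.935, 0.342); φ = arcsin(p_z) ≈ 19.98°, λ = atan2(p_y, p_x) ≈ 84.26°.

≈ 20°N, 84°E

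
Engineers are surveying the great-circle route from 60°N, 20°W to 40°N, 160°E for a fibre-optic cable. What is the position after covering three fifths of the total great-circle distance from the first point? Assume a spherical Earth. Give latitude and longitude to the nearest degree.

From cos δ = sin φ₁ sin φ₂ + cos φ₁ cos φ₂ cos Δλ, the central angle is δ ≈ 1.396 rad (80.0°).
Interpolate at f = 3/5 with slerp weights a = sin((1−f)δ)/sin δ ≈ 0.538, b = sin(fδ)/sin δ ≈ 0.755.
p = a·p₁ + b·p₂ ≈ (-0.290, 0.106, 0.951); φ = arcsin(p_z) ≈ 72.00°, λ = atan2(p_y, p_x) ≈ 160.00°.

≈ 72°N, 160°E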